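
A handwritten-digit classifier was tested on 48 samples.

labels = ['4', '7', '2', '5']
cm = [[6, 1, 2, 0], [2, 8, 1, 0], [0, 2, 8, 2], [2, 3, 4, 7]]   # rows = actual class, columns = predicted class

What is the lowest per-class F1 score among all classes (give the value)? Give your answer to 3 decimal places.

Per-class F1 score (2·TP/(2·TP+FP+FN)):
  4: TP=6, FP=2+0+2=4, FN=1+2+0=3 → 12/19 = 0.6316
  7: TP=8, FP=1+2+3=6, FN=2+1+0=3 → 16/25 = 0.6400
  2: TP=8, FP=2+1+4=7, FN=0+2+2=4 → 16/27 = 0.5926
  5: TP=7, FP=0+0+2=2, FN=2+3+4=9 → 14/25 = 0.5600
Lowest is class '5' with F1 score = 0.560.

0.560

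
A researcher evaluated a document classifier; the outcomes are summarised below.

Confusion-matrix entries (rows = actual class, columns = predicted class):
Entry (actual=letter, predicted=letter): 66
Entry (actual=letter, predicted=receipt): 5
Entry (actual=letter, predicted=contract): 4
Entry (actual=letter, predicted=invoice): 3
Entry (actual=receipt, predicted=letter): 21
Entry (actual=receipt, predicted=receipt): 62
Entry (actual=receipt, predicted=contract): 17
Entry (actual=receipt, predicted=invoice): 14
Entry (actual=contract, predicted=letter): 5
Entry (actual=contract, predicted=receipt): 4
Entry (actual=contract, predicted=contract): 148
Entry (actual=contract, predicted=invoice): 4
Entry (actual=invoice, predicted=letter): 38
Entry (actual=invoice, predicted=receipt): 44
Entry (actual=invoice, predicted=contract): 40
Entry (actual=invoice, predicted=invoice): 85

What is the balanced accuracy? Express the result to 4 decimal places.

Balanced accuracy = mean of per-class recall.
  letter: recall = 66/78 = 0.84615
  receipt: recall = 62/114 = 0.54386
  contract: recall = 148/161 = 0.91925
  invoice: recall = 85/207 = 0.41063
Mean = (0.84615 + 0.54386 + 0.91925 + 0.41063) / 4 = 0.6800

0.6800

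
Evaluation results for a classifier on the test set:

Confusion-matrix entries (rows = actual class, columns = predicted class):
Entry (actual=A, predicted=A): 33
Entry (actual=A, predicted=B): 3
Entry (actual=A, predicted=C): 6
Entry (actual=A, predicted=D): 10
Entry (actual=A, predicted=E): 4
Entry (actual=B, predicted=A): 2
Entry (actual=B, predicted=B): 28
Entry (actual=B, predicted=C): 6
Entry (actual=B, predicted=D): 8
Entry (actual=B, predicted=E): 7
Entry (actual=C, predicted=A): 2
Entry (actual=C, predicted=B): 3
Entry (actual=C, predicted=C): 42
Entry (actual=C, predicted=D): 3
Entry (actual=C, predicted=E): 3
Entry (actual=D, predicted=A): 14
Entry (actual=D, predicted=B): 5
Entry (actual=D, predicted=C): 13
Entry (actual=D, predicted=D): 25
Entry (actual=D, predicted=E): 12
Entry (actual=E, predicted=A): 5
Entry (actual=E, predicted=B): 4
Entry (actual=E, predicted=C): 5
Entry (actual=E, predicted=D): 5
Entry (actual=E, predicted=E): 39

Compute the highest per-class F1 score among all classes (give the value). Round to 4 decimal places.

0.6720

Per-class F1 score (2·TP/(2·TP+FP+FN)):
  A: TP=33, FP=2+2+14+5=23, FN=3+6+10+4=23 → 66/112 = 0.58929
  B: TP=28, FP=3+3+5+4=15, FN=2+6+8+7=23 → 56/94 = 0.59574
  C: TP=42, FP=6+6+13+5=30, FN=2+3+3+3=11 → 84/125 = 0.67200
  D: TP=25, FP=10+8+3+5=26, FN=14+5+13+12=44 → 50/120 = 0.41667
  E: TP=39, FP=4+7+3+12=26, FN=5+4+5+5=19 → 78/123 = 0.63415
Highest is class 'C' with F1 score = 0.6720.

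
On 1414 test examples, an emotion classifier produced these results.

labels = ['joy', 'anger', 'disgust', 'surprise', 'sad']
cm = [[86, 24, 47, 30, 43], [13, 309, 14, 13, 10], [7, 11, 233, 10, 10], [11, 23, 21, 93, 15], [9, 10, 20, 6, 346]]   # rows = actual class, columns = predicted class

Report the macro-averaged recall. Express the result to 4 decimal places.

0.7100

Per-class recall (TP/(TP+FN)):
  joy: TP=86, FN=24+47+30+43=144 → 86/230 = 0.37391
  anger: TP=309, FN=13+14+13+10=50 → 309/359 = 0.86072
  disgust: TP=233, FN=7+11+10+10=38 → 233/271 = 0.85978
  surprise: TP=93, FN=11+23+21+15=70 → 93/163 = 0.57055
  sad: TP=346, FN=9+10+20+6=45 → 346/391 = 0.88491
Macro-recall = mean = (0.37391 + 0.86072 + 0.85978 + 0.57055 + 0.88491) / 5 = 0.7100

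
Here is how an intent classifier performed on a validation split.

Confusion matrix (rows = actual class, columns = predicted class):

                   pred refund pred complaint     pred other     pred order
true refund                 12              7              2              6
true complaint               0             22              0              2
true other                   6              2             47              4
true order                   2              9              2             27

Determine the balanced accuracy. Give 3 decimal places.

0.708

Balanced accuracy = mean of per-class recall.
  refund: recall = 12/27 = 0.4444
  complaint: recall = 22/24 = 0.9167
  other: recall = 47/59 = 0.7966
  order: recall = 27/40 = 0.6750
Mean = (0.4444 + 0.9167 + 0.7966 + 0.6750) / 4 = 0.708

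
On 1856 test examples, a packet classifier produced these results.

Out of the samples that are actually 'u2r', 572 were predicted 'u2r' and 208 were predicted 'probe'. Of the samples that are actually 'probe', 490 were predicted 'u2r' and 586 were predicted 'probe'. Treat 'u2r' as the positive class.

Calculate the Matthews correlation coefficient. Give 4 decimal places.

0.2773

MCC = (TP·TN − FP·FN) / √((TP+FP)(TP+FN)(TN+FP)(TN+FN))
Numerator = 572·586 − 490·208 = 233272
Denominator = √(1062·780·1076·794) = √707704395840 = 841251.6840
MCC = 233272 / 841251.6840 = 0.2773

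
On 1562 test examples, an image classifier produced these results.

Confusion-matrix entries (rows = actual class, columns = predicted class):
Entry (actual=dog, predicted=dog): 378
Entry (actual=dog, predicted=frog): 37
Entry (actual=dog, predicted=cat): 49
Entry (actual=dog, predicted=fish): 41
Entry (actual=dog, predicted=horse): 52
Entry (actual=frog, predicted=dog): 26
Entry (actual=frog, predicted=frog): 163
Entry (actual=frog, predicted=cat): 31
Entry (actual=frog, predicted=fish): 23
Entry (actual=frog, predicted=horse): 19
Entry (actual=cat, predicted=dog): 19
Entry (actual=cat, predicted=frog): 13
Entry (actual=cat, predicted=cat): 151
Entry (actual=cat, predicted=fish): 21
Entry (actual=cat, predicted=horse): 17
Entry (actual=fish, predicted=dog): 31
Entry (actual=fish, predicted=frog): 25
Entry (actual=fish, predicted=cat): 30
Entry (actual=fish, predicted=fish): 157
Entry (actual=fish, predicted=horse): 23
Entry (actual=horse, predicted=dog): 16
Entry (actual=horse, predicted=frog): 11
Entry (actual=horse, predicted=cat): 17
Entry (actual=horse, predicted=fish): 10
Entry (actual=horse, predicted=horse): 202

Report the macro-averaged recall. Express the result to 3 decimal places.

0.673

Per-class recall (TP/(TP+FN)):
  dog: TP=378, FN=37+49+41+52=179 → 378/557 = 0.6786
  frog: TP=163, FN=26+31+23+19=99 → 163/262 = 0.6221
  cat: TP=151, FN=19+13+21+17=70 → 151/221 = 0.6833
  fish: TP=157, FN=31+25+30+23=109 → 157/266 = 0.5902
  horse: TP=202, FN=16+11+17+10=54 → 202/256 = 0.7891
Macro-recall = mean = (0.6786 + 0.6221 + 0.6833 + 0.5902 + 0.7891) / 5 = 0.673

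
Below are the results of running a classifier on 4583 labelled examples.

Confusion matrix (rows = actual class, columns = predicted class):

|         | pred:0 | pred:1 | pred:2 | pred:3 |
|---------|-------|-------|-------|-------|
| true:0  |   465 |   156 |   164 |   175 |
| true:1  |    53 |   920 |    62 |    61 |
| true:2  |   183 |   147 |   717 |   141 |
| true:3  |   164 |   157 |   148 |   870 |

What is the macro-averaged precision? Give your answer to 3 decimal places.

Per-class precision (TP/(TP+FP)):
  0: TP=465, FP=53+183+164=400 → 465/865 = 0.5376
  1: TP=920, FP=156+147+157=460 → 920/1380 = 0.6667
  2: TP=717, FP=164+62+148=374 → 717/1091 = 0.6572
  3: TP=870, FP=175+61+141=377 → 870/1247 = 0.6977
Macro-precision = mean = (0.5376 + 0.6667 + 0.6572 + 0.6977) / 4 = 0.640

0.640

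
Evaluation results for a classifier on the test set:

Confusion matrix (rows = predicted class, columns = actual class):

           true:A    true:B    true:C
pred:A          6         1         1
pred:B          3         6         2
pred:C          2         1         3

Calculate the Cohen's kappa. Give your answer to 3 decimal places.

Observed agreement pₒ = trace/N = 15/25 = 0.6000
Expected agreement pₑ = Σ (rowᵢ·colᵢ)/N² = (11·8 + 8·11 + 6·6)/25² = 0.3392
κ = (pₒ − pₑ)/(1 − pₑ) = (0.6000 − 0.3392)/(1 − 0.3392) = 0.395

0.395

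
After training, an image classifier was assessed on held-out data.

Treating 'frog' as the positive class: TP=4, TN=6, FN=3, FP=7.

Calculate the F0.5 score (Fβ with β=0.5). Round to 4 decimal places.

0.3922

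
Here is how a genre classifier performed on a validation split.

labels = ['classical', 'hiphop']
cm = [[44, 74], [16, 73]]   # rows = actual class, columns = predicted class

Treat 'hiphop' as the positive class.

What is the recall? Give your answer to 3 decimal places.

Recall = TP/(TP+FN) = 73/(73+16) = 73/89 = 0.820

0.820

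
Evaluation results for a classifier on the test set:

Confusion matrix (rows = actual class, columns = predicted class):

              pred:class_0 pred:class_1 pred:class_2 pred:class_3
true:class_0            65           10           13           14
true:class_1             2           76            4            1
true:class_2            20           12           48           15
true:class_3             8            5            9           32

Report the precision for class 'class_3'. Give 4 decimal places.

Take TP from the diagonal, FP from the rest of the 'class_3' prediction marginal, FN from the rest of the 'class_3' actual marginal.
precision = TP/(TP+FP).
class_3: TP=32, FP=14+1+15=30 → 32/62 = 0.51613

0.5161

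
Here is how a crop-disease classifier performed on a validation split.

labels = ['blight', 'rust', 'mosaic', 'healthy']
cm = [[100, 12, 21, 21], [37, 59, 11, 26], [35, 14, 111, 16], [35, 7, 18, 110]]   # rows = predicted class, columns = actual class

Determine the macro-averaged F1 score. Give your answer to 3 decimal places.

0.595

Per-class F1 score (2·TP/(2·TP+FP+FN)):
  blight: TP=100, FP=12+21+21=54, FN=37+35+35=107 → 200/361 = 0.5540
  rust: TP=59, FP=37+11+26=74, FN=12+14+7=33 → 118/225 = 0.5244
  mosaic: TP=111, FP=35+14+16=65, FN=21+11+18=50 → 222/337 = 0.6588
  healthy: TP=110, FP=35+7+18=60, FN=21+26+16=63 → 220/343 = 0.6414
Macro-F1 score = mean = (0.5540 + 0.5244 + 0.6588 + 0.6414) / 4 = 0.595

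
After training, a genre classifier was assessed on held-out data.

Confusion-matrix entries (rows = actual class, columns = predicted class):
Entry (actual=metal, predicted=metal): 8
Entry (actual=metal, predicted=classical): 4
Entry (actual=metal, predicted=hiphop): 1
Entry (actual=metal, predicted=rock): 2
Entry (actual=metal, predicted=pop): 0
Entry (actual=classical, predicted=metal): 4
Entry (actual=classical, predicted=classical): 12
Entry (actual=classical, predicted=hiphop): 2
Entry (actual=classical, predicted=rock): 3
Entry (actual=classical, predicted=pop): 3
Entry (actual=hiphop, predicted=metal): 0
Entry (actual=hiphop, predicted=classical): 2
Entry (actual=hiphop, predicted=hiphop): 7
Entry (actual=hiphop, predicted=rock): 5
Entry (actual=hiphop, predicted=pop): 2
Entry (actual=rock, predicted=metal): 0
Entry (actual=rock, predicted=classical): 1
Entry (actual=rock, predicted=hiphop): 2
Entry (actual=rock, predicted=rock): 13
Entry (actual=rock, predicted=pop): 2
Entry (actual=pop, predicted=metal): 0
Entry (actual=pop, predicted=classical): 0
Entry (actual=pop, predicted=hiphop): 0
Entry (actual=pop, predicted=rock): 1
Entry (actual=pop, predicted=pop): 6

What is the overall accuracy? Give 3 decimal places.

Accuracy = trace / total = (8+12+7+13+6=46) / 80 = 46/80 = 0.575

0.575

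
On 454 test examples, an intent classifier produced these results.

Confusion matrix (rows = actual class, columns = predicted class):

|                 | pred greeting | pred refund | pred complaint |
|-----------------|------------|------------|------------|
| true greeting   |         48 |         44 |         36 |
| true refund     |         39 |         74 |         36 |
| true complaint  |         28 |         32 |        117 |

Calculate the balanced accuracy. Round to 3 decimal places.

Balanced accuracy = mean of per-class recall.
  greeting: recall = 48/128 = 0.3750
  refund: recall = 74/149 = 0.4966
  complaint: recall = 117/177 = 0.6610
Mean = (0.3750 + 0.4966 + 0.6610) / 3 = 0.511

0.511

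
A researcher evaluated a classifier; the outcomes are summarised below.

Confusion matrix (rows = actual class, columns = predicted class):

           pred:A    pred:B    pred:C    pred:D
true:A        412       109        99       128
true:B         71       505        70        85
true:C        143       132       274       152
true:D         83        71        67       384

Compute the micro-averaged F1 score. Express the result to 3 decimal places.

Micro-averaging pools counts across classes: ΣTP=1575, ΣFP=1210, ΣFN=1210.
Micro-F1 score = 2·TP/(2·TP+FP+FN) on pooled counts = 0.566 (equals overall accuracy in single-label multiclass).

0.566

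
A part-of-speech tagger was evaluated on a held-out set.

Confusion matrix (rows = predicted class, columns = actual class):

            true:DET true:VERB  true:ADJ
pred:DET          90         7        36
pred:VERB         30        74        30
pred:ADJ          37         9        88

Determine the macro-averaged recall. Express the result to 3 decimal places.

Per-class recall (TP/(TP+FN)):
  DET: TP=90, FN=30+37=67 → 90/157 = 0.5732
  VERB: TP=74, FN=7+9=16 → 74/90 = 0.8222
  ADJ: TP=88, FN=36+30=66 → 88/154 = 0.5714
Macro-recall = mean = (0.5732 + 0.8222 + 0.5714) / 3 = 0.656

0.656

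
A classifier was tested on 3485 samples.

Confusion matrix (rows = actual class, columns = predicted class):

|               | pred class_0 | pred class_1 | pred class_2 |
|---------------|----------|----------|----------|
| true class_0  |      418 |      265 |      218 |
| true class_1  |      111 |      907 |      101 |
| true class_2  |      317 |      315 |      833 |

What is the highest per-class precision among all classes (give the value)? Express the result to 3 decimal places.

Per-class precision (TP/(TP+FP)):
  class_0: TP=418, FP=111+317=428 → 418/846 = 0.4941
  class_1: TP=907, FP=265+315=580 → 907/1487 = 0.6100
  class_2: TP=833, FP=218+101=319 → 833/1152 = 0.7231
Highest is class 'class_2' with precision = 0.723.

0.723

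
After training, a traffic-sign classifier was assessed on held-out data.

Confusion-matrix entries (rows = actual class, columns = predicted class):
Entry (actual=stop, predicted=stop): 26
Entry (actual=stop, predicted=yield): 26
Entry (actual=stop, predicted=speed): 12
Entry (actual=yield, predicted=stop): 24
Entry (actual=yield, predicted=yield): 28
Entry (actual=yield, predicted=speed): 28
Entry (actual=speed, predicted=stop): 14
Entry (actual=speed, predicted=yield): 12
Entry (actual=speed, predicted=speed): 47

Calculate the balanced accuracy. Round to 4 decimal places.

0.4667

Balanced accuracy = mean of per-class recall.
  stop: recall = 26/64 = 0.40625
  yield: recall = 28/80 = 0.35000
  speed: recall = 47/73 = 0.64384
Mean = (0.40625 + 0.35000 + 0.64384) / 3 = 0.4667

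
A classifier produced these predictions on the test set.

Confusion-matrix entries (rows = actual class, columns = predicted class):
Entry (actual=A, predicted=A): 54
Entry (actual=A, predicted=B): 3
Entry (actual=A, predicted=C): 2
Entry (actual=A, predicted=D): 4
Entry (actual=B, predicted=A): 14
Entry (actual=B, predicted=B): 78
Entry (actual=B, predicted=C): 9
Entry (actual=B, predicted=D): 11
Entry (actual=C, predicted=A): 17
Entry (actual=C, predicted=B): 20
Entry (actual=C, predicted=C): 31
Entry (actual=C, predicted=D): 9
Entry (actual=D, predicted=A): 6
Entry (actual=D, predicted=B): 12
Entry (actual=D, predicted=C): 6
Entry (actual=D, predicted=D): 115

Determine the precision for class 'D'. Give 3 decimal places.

0.827

Treat 'D' as positive and all other classes as negative.
precision = TP/(TP+FP).
D: TP=115, FP=4+11+9=24 → 115/139 = 0.8273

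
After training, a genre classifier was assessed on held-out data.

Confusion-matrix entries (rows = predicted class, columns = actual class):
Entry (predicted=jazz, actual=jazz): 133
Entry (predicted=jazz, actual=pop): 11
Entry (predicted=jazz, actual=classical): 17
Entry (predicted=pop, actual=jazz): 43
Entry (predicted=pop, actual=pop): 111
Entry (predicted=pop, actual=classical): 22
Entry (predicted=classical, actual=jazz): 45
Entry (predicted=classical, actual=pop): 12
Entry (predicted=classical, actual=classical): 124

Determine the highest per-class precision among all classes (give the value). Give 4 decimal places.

0.8261

Per-class precision (TP/(TP+FP)):
  jazz: TP=133, FP=11+17=28 → 133/161 = 0.82609
  pop: TP=111, FP=43+22=65 → 111/176 = 0.63068
  classical: TP=124, FP=45+12=57 → 124/181 = 0.68508
Highest is class 'jazz' with precision = 0.8261.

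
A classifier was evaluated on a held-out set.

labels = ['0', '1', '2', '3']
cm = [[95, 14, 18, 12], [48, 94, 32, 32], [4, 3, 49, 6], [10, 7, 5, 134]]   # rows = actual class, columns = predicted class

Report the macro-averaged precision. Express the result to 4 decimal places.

Per-class precision (TP/(TP+FP)):
  0: TP=95, FP=48+4+10=62 → 95/157 = 0.60510
  1: TP=94, FP=14+3+7=24 → 94/118 = 0.79661
  2: TP=49, FP=18+32+5=55 → 49/104 = 0.47115
  3: TP=134, FP=12+32+6=50 → 134/184 = 0.72826
Macro-precision = mean = (0.60510 + 0.79661 + 0.47115 + 0.72826) / 4 = 0.6503

0.6503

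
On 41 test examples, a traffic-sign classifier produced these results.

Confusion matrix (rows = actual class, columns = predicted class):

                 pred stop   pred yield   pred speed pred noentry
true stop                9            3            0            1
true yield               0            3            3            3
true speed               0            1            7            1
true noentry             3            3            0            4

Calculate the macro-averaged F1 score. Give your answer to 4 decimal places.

0.5484

Per-class F1 score (2·TP/(2·TP+FP+FN)):
  stop: TP=9, FP=0+0+3=3, FN=3+0+1=4 → 18/25 = 0.72000
  yield: TP=3, FP=3+1+3=7, FN=0+3+3=6 → 6/19 = 0.31579
  speed: TP=7, FP=0+3+0=3, FN=0+1+1=2 → 14/19 = 0.73684
  noentry: TP=4, FP=1+3+1=5, FN=3+3+0=6 → 8/19 = 0.42105
Macro-F1 score = mean = (0.72000 + 0.31579 + 0.73684 + 0.42105) / 4 = 0.5484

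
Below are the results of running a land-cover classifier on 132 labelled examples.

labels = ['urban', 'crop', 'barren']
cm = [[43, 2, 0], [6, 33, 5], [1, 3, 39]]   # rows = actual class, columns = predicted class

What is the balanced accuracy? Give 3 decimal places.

Balanced accuracy = mean of per-class recall.
  urban: recall = 43/45 = 0.9556
  crop: recall = 33/44 = 0.7500
  barren: recall = 39/43 = 0.9070
Mean = (0.9556 + 0.7500 + 0.9070) / 3 = 0.871

0.871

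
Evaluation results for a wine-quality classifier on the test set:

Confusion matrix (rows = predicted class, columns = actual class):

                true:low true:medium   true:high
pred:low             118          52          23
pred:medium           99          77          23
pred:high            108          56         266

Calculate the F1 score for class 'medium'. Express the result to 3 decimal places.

Treat 'medium' as positive and all other classes as negative.
F1 score = 2·TP/(2·TP+FP+FN).
medium: TP=77, FP=99+23=122, FN=52+56=108 → 154/384 = 0.4010

0.401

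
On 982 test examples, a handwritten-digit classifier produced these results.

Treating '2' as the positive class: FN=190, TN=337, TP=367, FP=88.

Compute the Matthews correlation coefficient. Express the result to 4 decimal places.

0.4489

MCC = (TP·TN − FP·FN) / √((TP+FP)(TP+FN)(TN+FP)(TN+FN))
Numerator = 367·337 − 88·190 = 106959
Denominator = √(455·557·425·527) = √56763104125 = 238250.0874
MCC = 106959 / 238250.0874 = 0.4489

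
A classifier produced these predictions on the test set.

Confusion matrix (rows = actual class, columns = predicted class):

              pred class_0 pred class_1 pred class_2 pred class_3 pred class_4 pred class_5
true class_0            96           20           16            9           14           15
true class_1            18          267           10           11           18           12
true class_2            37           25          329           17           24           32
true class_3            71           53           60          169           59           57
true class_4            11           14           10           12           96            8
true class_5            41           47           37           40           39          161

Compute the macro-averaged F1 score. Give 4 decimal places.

0.5472

Per-class F1 score (2·TP/(2·TP+FP+FN)):
  class_0: TP=96, FP=18+37+71+11+41=178, FN=20+16+9+14+15=74 → 192/444 = 0.43243
  class_1: TP=267, FP=20+25+53+14+47=159, FN=18+10+11+18+12=69 → 534/762 = 0.70079
  class_2: TP=329, FP=16+10+60+10+37=133, FN=37+25+17+24+32=135 → 658/926 = 0.71058
  class_3: TP=169, FP=9+11+17+12+40=89, FN=71+53+60+59+57=300 → 338/727 = 0.46492
  class_4: TP=96, FP=14+18+24+59+39=154, FN=11+14+10+12+8=55 → 192/401 = 0.47880
  class_5: TP=161, FP=15+12+32+57+8=124, FN=41+47+37+40+39=204 → 322/650 = 0.49538
Macro-F1 score = mean = (0.43243 + 0.70079 + 0.71058 + 0.46492 + 0.47880 + 0.49538) / 6 = 0.5472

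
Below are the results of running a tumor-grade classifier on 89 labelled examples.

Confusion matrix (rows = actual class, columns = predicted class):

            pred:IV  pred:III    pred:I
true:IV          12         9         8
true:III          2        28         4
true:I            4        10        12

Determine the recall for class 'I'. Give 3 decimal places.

0.462

recall = TP/(TP+FN).
I: TP=12, FN=4+10=14 → 12/26 = 0.4615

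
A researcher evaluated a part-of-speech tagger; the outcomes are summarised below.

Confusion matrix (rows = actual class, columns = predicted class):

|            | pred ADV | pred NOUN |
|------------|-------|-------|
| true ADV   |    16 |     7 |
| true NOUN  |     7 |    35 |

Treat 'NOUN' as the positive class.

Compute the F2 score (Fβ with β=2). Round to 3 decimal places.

0.833

Fβ = (1+β²)·TP / ((1+β²)·TP + β²·FN + FP), with β²=4
= 5·35 / (5·35 + 4·7 + 7) = 0.833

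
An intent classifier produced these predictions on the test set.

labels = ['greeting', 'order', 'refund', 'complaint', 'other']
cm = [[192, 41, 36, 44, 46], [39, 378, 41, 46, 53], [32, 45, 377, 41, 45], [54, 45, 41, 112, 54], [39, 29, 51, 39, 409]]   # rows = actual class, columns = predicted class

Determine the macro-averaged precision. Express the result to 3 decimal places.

Per-class precision (TP/(TP+FP)):
  greeting: TP=192, FP=39+32+54+39=164 → 192/356 = 0.5393
  order: TP=378, FP=41+45+45+29=160 → 378/538 = 0.7026
  refund: TP=377, FP=36+41+41+51=169 → 377/546 = 0.6905
  complaint: TP=112, FP=44+46+41+39=170 → 112/282 = 0.3972
  other: TP=409, FP=46+53+45+54=198 → 409/607 = 0.6738
Macro-precision = mean = (0.5393 + 0.7026 + 0.6905 + 0.3972 + 0.6738) / 5 = 0.601

0.601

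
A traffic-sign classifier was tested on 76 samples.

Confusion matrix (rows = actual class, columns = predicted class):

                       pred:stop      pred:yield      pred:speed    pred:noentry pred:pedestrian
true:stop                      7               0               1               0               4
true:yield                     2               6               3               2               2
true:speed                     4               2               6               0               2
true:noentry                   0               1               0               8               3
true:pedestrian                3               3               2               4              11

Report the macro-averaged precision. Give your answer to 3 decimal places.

0.502

Per-class precision (TP/(TP+FP)):
  stop: TP=7, FP=2+4+0+3=9 → 7/16 = 0.4375
  yield: TP=6, FP=0+2+1+3=6 → 6/12 = 0.5000
  speed: TP=6, FP=1+3+0+2=6 → 6/12 = 0.5000
  noentry: TP=8, FP=0+2+0+4=6 → 8/14 = 0.5714
  pedestrian: TP=11, FP=4+2+2+3=11 → 11/22 = 0.5000
Macro-precision = mean = (0.4375 + 0.5000 + 0.5000 + 0.5714 + 0.5000) / 5 = 0.502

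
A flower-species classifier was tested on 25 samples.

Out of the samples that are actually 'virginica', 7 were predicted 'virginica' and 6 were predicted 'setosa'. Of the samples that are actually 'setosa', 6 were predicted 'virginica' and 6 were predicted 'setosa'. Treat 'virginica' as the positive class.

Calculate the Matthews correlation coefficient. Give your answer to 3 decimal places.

MCC = (TP·TN − FP·FN) / √((TP+FP)(TP+FN)(TN+FP)(TN+FN))
Numerator = 7·6 − 6·6 = 6
Denominator = √(13·13·12·12) = √24336 = 156.0000
MCC = 6 / 156.0000 = 0.038

0.038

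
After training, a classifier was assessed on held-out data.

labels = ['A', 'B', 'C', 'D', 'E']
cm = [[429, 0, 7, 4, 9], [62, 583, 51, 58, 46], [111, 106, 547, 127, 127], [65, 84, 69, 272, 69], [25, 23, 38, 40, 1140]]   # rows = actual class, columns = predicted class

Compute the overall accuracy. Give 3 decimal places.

Accuracy = trace / total = (429+583+547+272+1140=2971) / 4092 = 2971/4092 = 0.726

0.726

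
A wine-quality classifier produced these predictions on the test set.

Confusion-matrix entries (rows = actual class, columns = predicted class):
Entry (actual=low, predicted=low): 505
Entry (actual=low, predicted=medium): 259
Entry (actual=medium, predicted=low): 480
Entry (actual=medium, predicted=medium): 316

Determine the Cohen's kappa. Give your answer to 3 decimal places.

Observed agreement pₒ = trace/N = 821/1560 = 0.5263
Expected agreement pₑ = Σ (rowᵢ·colᵢ)/N² = (764·985 + 796·575)/1560² = 0.4973
κ = (pₒ − pₑ)/(1 − pₑ) = (0.5263 − 0.4973)/(1 − 0.4973) = 0.058

0.058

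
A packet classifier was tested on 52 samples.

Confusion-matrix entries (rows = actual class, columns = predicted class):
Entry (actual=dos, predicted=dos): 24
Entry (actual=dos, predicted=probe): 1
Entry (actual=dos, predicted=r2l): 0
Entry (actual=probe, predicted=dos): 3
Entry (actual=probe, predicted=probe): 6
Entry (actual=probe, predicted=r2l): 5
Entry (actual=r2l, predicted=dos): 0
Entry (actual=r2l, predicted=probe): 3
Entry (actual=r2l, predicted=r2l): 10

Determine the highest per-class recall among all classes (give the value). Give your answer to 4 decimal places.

Per-class recall (TP/(TP+FN)):
  dos: TP=24, FN=1+0=1 → 24/25 = 0.96000
  probe: TP=6, FN=3+5=8 → 6/14 = 0.42857
  r2l: TP=10, FN=0+3=3 → 10/13 = 0.76923
Highest is class 'dos' with recall = 0.9600.

0.9600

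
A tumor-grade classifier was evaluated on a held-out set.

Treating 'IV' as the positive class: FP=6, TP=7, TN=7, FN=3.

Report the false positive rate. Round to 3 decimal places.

0.462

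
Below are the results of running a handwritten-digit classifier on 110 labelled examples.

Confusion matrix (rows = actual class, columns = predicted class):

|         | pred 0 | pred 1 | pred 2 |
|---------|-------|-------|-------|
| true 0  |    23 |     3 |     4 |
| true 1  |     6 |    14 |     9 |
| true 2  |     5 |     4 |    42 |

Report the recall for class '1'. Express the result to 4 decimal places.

0.4828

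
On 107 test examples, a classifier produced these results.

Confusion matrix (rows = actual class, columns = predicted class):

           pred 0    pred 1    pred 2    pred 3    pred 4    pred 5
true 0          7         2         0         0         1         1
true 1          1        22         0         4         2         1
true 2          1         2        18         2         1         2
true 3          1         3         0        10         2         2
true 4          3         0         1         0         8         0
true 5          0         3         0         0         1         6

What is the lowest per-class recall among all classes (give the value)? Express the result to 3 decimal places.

Per-class recall (TP/(TP+FN)):
  0: TP=7, FN=2+0+0+1+1=4 → 7/11 = 0.6364
  1: TP=22, FN=1+0+4+2+1=8 → 22/30 = 0.7333
  2: TP=18, FN=1+2+2+1+2=8 → 18/26 = 0.6923
  3: TP=10, FN=1+3+0+2+2=8 → 10/18 = 0.5556
  4: TP=8, FN=3+0+1+0+0=4 → 8/12 = 0.6667
  5: TP=6, FN=0+3+0+0+1=4 → 6/10 = 0.6000
Lowest is class '3' with recall = 0.556.

0.556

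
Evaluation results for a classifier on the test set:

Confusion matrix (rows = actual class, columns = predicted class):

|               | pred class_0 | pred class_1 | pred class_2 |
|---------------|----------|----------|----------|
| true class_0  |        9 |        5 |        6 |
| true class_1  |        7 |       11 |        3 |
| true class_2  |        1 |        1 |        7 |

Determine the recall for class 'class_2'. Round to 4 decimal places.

One-vs-rest for 'class_2': TP = diagonal; FP = other classes predicted 'class_2'; FN = 'class_2' predicted as other.
recall = TP/(TP+FN).
class_2: TP=7, FN=1+1=2 → 7/9 = 0.77778

0.7778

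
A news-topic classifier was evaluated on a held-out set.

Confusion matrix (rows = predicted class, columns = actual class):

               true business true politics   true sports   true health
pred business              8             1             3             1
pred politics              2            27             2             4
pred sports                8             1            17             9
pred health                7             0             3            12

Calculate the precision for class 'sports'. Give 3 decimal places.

Take TP from the diagonal, FP from the rest of the 'sports' prediction marginal, FN from the rest of the 'sports' actual marginal.
precision = TP/(TP+FP).
sports: TP=17, FP=8+1+9=18 → 17/35 = 0.4857

0.486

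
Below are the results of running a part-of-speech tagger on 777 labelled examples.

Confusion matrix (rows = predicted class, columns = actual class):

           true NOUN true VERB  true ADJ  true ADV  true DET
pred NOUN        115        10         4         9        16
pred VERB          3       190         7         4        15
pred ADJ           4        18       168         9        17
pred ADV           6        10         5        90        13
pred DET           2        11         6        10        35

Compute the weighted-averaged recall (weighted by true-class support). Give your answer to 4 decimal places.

0.7696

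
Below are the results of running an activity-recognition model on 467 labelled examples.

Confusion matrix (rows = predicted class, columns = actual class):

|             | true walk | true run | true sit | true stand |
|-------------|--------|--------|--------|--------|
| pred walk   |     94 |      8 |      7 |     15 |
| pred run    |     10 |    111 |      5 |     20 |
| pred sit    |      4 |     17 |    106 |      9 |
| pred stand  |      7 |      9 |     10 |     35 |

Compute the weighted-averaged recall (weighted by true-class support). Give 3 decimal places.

Per-class recall (TP/(TP+FN)):
  walk: TP=94, FN=10+4+7=21 → 94/115 = 0.8174
  run: TP=111, FN=8+17+9=34 → 111/145 = 0.7655
  sit: TP=106, FN=7+5+10=22 → 106/128 = 0.8281
  stand: TP=35, FN=15+20+9=44 → 35/79 = 0.4430
Weighted-recall = Σ (supportᵢ/N)·recallᵢ with N=467: (115/467)·0.8174 + (145/467)·0.7655 + (128/467)·0.8281 + (79/467)·0.4430 = 0.741

0.741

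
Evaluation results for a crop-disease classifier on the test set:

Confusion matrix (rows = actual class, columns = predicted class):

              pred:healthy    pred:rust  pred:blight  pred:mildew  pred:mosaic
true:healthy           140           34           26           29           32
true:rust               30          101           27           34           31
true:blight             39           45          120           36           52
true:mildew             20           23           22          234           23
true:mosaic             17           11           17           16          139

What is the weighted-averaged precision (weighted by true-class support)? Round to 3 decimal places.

0.567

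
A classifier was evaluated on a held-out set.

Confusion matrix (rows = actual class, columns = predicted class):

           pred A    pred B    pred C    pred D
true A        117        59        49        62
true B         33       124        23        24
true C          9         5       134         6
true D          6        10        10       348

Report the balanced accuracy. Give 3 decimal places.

Balanced accuracy = mean of per-class recall.
  A: recall = 117/287 = 0.4077
  B: recall = 124/204 = 0.6078
  C: recall = 134/154 = 0.8701
  D: recall = 348/374 = 0.9305
Mean = (0.4077 + 0.6078 + 0.8701 + 0.9305) / 4 = 0.704

0.704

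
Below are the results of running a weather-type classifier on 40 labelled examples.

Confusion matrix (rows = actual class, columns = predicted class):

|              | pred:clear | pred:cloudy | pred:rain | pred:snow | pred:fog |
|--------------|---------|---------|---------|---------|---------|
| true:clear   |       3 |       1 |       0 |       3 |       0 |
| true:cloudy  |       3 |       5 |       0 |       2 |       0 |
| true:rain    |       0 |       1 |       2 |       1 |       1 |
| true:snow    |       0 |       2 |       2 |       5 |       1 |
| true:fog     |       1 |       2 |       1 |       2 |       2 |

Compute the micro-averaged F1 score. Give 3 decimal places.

0.425

Micro-averaging pools counts across classes: ΣTP=17, ΣFP=23, ΣFN=23.
Micro-F1 score = 2·TP/(2·TP+FP+FN) on pooled counts = 0.425 (equals overall accuracy in single-label multiclass).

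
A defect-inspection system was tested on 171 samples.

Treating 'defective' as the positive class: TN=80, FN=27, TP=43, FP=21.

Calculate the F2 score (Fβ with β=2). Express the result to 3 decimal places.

0.625

Fβ = (1+β²)·TP / ((1+β²)·TP + β²·FN + FP), with β²=4
= 5·43 / (5·43 + 4·27 + 21) = 0.625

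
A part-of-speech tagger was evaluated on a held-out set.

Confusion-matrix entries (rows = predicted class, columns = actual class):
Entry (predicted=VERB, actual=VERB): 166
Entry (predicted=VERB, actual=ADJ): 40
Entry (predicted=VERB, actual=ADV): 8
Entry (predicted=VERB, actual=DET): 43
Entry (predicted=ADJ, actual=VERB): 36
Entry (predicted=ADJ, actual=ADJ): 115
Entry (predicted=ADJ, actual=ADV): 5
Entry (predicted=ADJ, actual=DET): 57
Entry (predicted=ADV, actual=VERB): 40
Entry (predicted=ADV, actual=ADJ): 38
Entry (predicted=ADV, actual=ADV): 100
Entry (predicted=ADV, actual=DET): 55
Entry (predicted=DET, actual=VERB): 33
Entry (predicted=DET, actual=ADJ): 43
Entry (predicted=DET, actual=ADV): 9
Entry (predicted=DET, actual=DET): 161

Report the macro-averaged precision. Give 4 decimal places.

0.5674

Per-class precision (TP/(TP+FP)):
  VERB: TP=166, FP=40+8+43=91 → 166/257 = 0.64591
  ADJ: TP=115, FP=36+5+57=98 → 115/213 = 0.53991
  ADV: TP=100, FP=40+38+55=133 → 100/233 = 0.42918
  DET: TP=161, FP=33+43+9=85 → 161/246 = 0.65447
Macro-precision = mean = (0.64591 + 0.53991 + 0.42918 + 0.65447) / 4 = 0.5674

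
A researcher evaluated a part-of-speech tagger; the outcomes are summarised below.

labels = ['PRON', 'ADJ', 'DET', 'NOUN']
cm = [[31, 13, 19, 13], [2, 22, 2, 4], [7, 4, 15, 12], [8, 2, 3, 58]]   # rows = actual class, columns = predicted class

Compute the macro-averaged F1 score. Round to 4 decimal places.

Per-class F1 score (2·TP/(2·TP+FP+FN)):
  PRON: TP=31, FP=2+7+8=17, FN=13+19+13=45 → 62/124 = 0.50000
  ADJ: TP=22, FP=13+4+2=19, FN=2+2+4=8 → 44/71 = 0.61972
  DET: TP=15, FP=19+2+3=24, FN=7+4+12=23 → 30/77 = 0.38961
  NOUN: TP=58, FP=13+4+12=29, FN=8+2+3=13 → 116/158 = 0.73418
Macro-F1 score = mean = (0.50000 + 0.61972 + 0.38961 + 0.73418) / 4 = 0.5609

0.5609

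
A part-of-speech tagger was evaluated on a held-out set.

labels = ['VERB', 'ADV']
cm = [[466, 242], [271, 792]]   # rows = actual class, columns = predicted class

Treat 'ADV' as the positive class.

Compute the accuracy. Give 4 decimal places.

Accuracy = (TP+TN)/N = (792+466)/1771 = 0.7103

0.7103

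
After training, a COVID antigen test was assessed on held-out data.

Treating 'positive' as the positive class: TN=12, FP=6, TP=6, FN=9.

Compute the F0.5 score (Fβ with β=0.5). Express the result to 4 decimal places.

Fβ = (1+β²)·TP / ((1+β²)·TP + β²·FN + FP), with β²=1/4
= 1.25·6 / (1.25·6 + 0.25·9 + 6) = 0.4762

0.4762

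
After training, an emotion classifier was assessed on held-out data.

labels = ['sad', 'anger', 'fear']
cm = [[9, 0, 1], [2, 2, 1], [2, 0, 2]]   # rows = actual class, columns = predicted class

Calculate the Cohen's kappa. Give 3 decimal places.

Observed agreement pₒ = trace/N = 13/19 = 0.6842
Expected agreement pₑ = Σ (rowᵢ·colᵢ)/N² = (10·13 + 5·2 + 4·4)/19² = 0.4321
κ = (pₒ − pₑ)/(1 − pₑ) = (0.6842 − 0.4321)/(1 − 0.4321) = 0.444

0.444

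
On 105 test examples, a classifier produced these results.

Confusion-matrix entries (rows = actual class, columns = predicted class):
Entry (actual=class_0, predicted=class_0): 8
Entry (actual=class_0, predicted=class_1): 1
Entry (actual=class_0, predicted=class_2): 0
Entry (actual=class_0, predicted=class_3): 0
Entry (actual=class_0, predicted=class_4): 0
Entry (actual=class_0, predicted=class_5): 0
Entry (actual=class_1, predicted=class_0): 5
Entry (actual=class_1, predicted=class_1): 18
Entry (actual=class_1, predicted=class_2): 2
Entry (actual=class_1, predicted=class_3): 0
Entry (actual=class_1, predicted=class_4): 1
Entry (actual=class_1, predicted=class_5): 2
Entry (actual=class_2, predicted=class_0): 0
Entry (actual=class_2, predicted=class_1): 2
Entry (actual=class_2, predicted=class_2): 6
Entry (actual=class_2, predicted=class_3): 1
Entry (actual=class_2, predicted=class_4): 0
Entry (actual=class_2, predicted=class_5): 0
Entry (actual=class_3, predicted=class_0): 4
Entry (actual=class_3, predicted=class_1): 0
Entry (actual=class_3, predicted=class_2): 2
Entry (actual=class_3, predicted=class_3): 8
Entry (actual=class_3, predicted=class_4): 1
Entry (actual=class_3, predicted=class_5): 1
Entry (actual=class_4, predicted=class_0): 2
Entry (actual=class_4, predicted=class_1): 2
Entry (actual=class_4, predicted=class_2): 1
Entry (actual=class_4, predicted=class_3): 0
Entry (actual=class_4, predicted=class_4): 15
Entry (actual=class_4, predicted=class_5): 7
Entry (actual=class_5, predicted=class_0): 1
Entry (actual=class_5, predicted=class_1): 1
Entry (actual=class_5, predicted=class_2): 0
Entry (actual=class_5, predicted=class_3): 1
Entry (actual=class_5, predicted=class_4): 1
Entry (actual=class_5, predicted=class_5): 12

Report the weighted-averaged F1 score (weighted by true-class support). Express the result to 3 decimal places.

Per-class F1 score (2·TP/(2·TP+FP+FN)):
  class_0: TP=8, FP=5+0+4+2+1=12, FN=1+0+0+0+0=1 → 16/29 = 0.5517
  class_1: TP=18, FP=1+2+0+2+1=6, FN=5+2+0+1+2=10 → 36/52 = 0.6923
  class_2: TP=6, FP=0+2+2+1+0=5, FN=0+2+1+0+0=3 → 12/20 = 0.6000
  class_3: TP=8, FP=0+0+1+0+1=2, FN=4+0+2+1+1=8 → 16/26 = 0.6154
  class_4: TP=15, FP=0+1+0+1+1=3, FN=2+2+1+0+7=12 → 30/45 = 0.6667
  class_5: TP=12, FP=0+2+0+1+7=10, FN=1+1+0+1+1=4 → 24/38 = 0.6316
Weighted-F1 score = Σ (supportᵢ/N)·F1 scoreᵢ with N=105: (9/105)·0.5517 + (28/105)·0.6923 + (9/105)·0.6000 + (16/105)·0.6154 + (27/105)·0.6667 + (16/105)·0.6316 = 0.645

0.645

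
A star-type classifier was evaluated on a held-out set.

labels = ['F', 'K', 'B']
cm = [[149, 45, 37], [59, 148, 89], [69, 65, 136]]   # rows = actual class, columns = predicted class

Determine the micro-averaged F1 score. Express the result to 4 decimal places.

Micro-averaging pools counts across classes: ΣTP=433, ΣFP=364, ΣFN=364.
Micro-F1 score = 2·TP/(2·TP+FP+FN) on pooled counts = 0.5433 (equals overall accuracy in single-label multiclass).

0.5433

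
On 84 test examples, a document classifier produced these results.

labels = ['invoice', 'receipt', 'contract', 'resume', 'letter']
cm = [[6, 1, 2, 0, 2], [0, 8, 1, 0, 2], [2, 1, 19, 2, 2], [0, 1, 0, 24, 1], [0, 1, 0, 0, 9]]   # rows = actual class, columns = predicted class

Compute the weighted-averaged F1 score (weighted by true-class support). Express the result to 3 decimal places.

0.787

Per-class F1 score (2·TP/(2·TP+FP+FN)):
  invoice: TP=6, FP=0+2+0+0=2, FN=1+2+0+2=5 → 12/19 = 0.6316
  receipt: TP=8, FP=1+1+1+1=4, FN=0+1+0+2=3 → 16/23 = 0.6957
  contract: TP=19, FP=2+1+0+0=3, FN=2+1+2+2=7 → 38/48 = 0.7917
  resume: TP=24, FP=0+0+2+0=2, FN=0+1+0+1=2 → 48/52 = 0.9231
  letter: TP=9, FP=2+2+2+1=7, FN=0+1+0+0=1 → 18/26 = 0.6923
Weighted-F1 score = Σ (supportᵢ/N)·F1 scoreᵢ with N=84: (11/84)·0.6316 + (11/84)·0.6957 + (26/84)·0.7917 + (26/84)·0.9231 + (10/84)·0.6923 = 0.787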